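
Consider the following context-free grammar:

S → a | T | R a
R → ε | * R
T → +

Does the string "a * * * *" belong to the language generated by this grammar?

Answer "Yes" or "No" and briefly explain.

No - no valid derivation exists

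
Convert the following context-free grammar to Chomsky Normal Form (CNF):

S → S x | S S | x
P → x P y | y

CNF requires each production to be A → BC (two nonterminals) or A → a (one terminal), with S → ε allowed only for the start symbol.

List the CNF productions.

TX → x; S → x; TY → y; P → y; S → S TX; S → S S; P → TX X0; X0 → P TY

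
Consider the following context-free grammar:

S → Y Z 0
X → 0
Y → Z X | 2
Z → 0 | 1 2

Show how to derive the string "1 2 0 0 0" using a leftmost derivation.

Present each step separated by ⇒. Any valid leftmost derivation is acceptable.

S ⇒ Y Z 0 ⇒ Z X Z 0 ⇒ 1 2 X Z 0 ⇒ 1 2 0 Z 0 ⇒ 1 2 0 0 0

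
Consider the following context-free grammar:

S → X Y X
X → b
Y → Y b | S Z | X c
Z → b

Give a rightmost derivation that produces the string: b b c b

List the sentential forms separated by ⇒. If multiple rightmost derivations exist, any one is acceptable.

S ⇒ X Y X ⇒ X Y b ⇒ X X c b ⇒ X b c b ⇒ b b c b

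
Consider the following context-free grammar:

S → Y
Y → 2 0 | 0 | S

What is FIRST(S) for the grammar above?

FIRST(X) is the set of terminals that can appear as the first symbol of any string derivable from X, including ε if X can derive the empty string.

We compute FIRST(S) using the standard algorithm.
FIRST(S) = {0, 2}
FIRST(Y) = {0, 2}
Therefore, FIRST(S) = {0, 2}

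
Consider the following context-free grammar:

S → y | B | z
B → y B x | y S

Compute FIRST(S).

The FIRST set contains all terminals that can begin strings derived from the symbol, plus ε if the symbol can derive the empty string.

We compute FIRST(S) using the standard algorithm.
FIRST(B) = {y}
FIRST(S) = {y, z}
Therefore, FIRST(S) = {y, z}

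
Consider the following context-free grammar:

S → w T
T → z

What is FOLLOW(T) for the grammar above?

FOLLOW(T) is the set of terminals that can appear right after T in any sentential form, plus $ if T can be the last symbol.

We compute FOLLOW(T) using the standard algorithm.
FOLLOW(S) starts with {$}.
FIRST(S) = {w}
FIRST(T) = {z}
FOLLOW(S) = {$}
FOLLOW(T) = {$}
Therefore, FOLLOW(T) = {$}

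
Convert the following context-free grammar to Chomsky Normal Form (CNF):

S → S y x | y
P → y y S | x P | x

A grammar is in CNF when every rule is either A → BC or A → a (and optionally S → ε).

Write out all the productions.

TY → y; TX → x; S → y; P → x; S → S X0; X0 → TY TX; P → TY X1; X1 → TY S; P → TX P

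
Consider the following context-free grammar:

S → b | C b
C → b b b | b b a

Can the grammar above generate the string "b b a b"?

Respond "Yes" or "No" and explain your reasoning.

Yes - a valid derivation exists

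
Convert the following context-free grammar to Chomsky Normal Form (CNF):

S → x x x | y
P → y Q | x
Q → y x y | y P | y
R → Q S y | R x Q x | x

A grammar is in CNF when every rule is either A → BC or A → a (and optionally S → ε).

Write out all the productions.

TX → x; S → y; TY → y; P → x; Q → y; R → x; S → TX X0; X0 → TX TX; P → TY Q; Q → TY X1; X1 → TX TY; Q → TY P; R → Q X2; X2 → S TY; R → R X3; X3 → TX X4; X4 → Q TX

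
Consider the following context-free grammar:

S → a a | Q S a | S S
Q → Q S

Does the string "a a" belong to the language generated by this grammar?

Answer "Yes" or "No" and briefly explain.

Yes - a valid derivation exists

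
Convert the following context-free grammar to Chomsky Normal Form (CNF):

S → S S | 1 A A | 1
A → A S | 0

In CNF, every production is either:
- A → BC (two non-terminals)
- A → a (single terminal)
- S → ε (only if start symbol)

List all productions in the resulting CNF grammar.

T1 → 1; S → 1; A → 0; S → S S; S → T1 X0; X0 → A A; A → A S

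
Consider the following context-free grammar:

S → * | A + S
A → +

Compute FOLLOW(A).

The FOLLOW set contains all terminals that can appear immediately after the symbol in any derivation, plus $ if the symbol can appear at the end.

We compute FOLLOW(A) using the standard algorithm.
FOLLOW(S) starts with {$}.
FIRST(A) = {+}
FIRST(S) = {*, +}
FOLLOW(A) = {+}
FOLLOW(S) = {$}
Therefore, FOLLOW(A) = {+}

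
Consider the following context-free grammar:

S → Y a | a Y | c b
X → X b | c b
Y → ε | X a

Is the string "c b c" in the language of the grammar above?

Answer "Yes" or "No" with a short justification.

No - no valid derivation exists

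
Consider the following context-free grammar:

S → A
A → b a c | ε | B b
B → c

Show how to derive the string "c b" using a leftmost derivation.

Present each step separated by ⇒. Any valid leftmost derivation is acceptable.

S ⇒ A ⇒ B b ⇒ c b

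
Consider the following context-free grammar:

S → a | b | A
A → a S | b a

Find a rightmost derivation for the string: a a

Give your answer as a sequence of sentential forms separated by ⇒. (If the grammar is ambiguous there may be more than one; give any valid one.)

S ⇒ A ⇒ a S ⇒ a a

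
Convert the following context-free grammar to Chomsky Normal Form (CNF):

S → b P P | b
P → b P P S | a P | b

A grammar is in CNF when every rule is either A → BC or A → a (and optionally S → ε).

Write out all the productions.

TB → b; S → b; TA → a; P → b; S → TB X0; X0 → P P; P → TB X1; X1 → P X2; X2 → P S; P → TA P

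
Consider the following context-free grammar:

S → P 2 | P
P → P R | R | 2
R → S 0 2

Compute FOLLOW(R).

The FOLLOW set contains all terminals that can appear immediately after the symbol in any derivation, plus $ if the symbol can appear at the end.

We compute FOLLOW(R) using the standard algorithm.
FOLLOW(S) starts with {$}.
FIRST(P) = {2}
FIRST(R) = {2}
FIRST(S) = {2}
FOLLOW(P) = {$, 0, 2}
FOLLOW(R) = {$, 0, 2}
FOLLOW(S) = {$, 0}
Therefore, FOLLOW(R) = {$, 0, 2}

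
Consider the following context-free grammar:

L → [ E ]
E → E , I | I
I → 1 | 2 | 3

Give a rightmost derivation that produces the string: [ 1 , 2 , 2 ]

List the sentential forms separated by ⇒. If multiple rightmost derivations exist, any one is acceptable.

L ⇒ [ E ] ⇒ [ E , I ] ⇒ [ E , 2 ] ⇒ [ E , I , 2 ] ⇒ [ E , 2 , 2 ] ⇒ [ I , 2 , 2 ] ⇒ [ 1 , 2 , 2 ]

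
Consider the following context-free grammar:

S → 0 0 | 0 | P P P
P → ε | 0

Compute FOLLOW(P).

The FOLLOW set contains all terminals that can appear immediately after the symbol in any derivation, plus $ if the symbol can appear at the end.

We compute FOLLOW(P) using the standard algorithm.
FOLLOW(S) starts with {$}.
FIRST(P) = {0, ε}
FIRST(S) = {0, ε}
FOLLOW(P) = {$, 0}
FOLLOW(S) = {$}
Therefore, FOLLOW(P) = {$, 0}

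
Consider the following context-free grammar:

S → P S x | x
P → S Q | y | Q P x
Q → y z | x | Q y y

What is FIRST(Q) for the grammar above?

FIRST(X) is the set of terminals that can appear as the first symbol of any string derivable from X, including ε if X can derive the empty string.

We compute FIRST(Q) using the standard algorithm.
FIRST(P) = {x, y}
FIRST(Q) = {x, y}
FIRST(S) = {x, y}
Therefore, FIRST(Q) = {x, y}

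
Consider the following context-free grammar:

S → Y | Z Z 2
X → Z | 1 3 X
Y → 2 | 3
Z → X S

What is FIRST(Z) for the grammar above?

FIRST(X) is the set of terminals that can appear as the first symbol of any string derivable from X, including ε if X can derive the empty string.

We compute FIRST(Z) using the standard algorithm.
FIRST(S) = {1, 2, 3}
FIRST(X) = {1}
FIRST(Y) = {2, 3}
FIRST(Z) = {1}
Therefore, FIRST(Z) = {1}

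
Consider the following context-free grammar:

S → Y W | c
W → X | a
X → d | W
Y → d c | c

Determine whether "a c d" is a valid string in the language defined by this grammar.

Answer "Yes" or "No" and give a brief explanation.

No - no valid derivation exists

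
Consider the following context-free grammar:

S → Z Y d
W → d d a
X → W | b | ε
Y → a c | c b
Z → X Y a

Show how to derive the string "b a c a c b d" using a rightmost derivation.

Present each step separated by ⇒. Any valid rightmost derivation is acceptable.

S ⇒ Z Y d ⇒ Z c b d ⇒ X Y a c b d ⇒ X a c a c b d ⇒ b a c a c b d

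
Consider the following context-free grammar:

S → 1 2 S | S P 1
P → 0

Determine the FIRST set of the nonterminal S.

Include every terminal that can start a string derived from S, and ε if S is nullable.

We compute FIRST(S) using the standard algorithm.
FIRST(P) = {0}
FIRST(S) = {1}
Therefore, FIRST(S) = {1}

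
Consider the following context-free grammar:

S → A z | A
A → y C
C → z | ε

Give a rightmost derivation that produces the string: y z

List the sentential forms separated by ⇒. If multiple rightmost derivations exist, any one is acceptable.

S ⇒ A z ⇒ y C z ⇒ y z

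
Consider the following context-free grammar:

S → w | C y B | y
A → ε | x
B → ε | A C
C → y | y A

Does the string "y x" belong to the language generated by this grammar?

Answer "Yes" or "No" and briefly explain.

No - no valid derivation exists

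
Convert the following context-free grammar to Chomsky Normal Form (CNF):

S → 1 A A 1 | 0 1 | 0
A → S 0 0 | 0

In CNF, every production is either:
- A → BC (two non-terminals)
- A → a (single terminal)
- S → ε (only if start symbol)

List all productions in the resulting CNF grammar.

T1 → 1; T0 → 0; S → 0; A → 0; S → T1 X0; X0 → A X1; X1 → A T1; S → T0 T1; A → S X2; X2 → T0 T0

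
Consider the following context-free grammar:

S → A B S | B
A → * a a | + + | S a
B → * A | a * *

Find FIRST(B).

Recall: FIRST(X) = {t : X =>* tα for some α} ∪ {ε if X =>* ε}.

We compute FIRST(B) using the standard algorithm.
FIRST(A) = {*, +, a}
FIRST(B) = {*, a}
FIRST(S) = {*, +, a}
Therefore, FIRST(B) = {*, a}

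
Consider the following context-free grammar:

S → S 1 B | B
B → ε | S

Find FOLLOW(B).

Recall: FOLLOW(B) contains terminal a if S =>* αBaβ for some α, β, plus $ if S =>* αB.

We compute FOLLOW(B) using the standard algorithm.
FOLLOW(S) starts with {$}.
FIRST(B) = {1, ε}
FIRST(S) = {1, ε}
FOLLOW(B) = {$, 1}
FOLLOW(S) = {$, 1}
Therefore, FOLLOW(B) = {$, 1}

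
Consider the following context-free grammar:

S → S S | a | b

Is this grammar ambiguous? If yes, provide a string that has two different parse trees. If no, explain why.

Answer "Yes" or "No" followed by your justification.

Yes - the string 'b b a a a' has two distinct leftmost derivations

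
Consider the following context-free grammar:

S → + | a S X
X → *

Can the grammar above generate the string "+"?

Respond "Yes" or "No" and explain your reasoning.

Yes - a valid derivation exists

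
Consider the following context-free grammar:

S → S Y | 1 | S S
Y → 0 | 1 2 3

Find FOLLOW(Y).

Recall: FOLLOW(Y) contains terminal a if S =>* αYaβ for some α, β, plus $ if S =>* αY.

We compute FOLLOW(Y) using the standard algorithm.
FOLLOW(S) starts with {$}.
FIRST(S) = {1}
FIRST(Y) = {0, 1}
FOLLOW(S) = {$, 0, 1}
FOLLOW(Y) = {$, 0, 1}
Therefore, FOLLOW(Y) = {$, 0, 1}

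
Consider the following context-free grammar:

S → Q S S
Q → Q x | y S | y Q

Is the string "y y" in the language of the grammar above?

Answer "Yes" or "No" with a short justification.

No - no valid derivation exists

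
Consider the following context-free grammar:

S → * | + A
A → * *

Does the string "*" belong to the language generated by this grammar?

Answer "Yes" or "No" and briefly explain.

Yes - a valid derivation exists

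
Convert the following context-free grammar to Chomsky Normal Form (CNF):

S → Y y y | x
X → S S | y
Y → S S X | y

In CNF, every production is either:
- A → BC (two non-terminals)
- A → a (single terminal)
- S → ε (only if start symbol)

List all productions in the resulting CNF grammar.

TY → y; S → x; X → y; Y → y; S → Y X0; X0 → TY TY; X → S S; Y → S X1; X1 → S X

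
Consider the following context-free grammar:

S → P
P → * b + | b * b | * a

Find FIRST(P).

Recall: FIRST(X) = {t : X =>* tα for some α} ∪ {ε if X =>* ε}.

We compute FIRST(P) using the standard algorithm.
FIRST(P) = {*, b}
FIRST(S) = {*, b}
Therefore, FIRST(P) = {*, b}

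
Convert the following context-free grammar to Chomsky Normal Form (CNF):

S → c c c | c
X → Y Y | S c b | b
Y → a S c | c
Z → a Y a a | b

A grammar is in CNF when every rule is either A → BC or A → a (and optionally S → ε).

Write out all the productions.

TC → c; S → c; TB → b; X → b; TA → a; Y → c; Z → b; S → TC X0; X0 → TC TC; X → Y Y; X → S X1; X1 → TC TB; Y → TA X2; X2 → S TC; Z → TA X3; X3 → Y X4; X4 → TA TA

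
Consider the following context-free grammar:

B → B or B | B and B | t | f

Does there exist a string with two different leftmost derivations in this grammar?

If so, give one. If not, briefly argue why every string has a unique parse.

Yes - the string 't and f and t and f' has two distinct leftmost derivations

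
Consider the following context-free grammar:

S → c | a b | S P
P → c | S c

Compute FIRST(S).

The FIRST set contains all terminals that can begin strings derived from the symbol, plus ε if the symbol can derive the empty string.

We compute FIRST(S) using the standard algorithm.
FIRST(P) = {a, c}
FIRST(S) = {a, c}
Therefore, FIRST(S) = {a, c}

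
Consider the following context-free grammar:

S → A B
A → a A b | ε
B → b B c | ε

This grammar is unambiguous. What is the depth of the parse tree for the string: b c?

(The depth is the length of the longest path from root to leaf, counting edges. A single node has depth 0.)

3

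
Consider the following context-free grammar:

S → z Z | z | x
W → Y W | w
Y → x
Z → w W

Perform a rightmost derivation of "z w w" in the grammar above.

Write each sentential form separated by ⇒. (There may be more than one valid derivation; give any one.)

S ⇒ z Z ⇒ z w W ⇒ z w w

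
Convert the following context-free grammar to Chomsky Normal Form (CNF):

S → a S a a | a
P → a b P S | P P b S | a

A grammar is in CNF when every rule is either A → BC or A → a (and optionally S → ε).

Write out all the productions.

TA → a; S → a; TB → b; P → a; S → TA X0; X0 → S X1; X1 → TA TA; P → TA X2; X2 → TB X3; X3 → P S; P → P X4; X4 → P X5; X5 → TB S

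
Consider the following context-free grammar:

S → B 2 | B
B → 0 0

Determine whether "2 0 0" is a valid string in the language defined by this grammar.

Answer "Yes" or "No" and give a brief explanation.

No - no valid derivation exists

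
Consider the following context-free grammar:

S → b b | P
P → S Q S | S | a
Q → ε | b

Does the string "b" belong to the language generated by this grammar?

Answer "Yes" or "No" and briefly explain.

No - no valid derivation exists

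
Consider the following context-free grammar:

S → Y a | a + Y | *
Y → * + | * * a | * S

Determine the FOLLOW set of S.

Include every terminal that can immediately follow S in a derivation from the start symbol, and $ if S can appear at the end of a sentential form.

We compute FOLLOW(S) using the standard algorithm.
FOLLOW(S) starts with {$}.
FIRST(S) = {*, a}
FIRST(Y) = {*}
FOLLOW(S) = {$, a}
FOLLOW(Y) = {$, a}
Therefore, FOLLOW(S) = {$, a}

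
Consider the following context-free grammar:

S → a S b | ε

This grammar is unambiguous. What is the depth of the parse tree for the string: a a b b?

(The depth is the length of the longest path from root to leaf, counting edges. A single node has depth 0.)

3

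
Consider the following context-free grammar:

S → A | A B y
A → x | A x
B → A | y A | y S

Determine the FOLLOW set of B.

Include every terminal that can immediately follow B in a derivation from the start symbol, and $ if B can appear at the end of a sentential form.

We compute FOLLOW(B) using the standard algorithm.
FOLLOW(S) starts with {$}.
FIRST(A) = {x}
FIRST(B) = {x, y}
FIRST(S) = {x}
FOLLOW(A) = {$, x, y}
FOLLOW(B) = {y}
FOLLOW(S) = {$, y}
Therefore, FOLLOW(B) = {y}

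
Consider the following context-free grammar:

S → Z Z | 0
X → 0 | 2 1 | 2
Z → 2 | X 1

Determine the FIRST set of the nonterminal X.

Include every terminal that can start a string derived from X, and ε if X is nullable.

We compute FIRST(X) using the standard algorithm.
FIRST(S) = {0, 2}
FIRST(X) = {0, 2}
FIRST(Z) = {0, 2}
Therefore, FIRST(X) = {0, 2}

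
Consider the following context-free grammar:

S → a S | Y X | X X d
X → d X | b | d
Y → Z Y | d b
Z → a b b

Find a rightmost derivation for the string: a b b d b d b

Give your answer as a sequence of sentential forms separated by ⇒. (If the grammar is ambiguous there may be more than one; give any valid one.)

S ⇒ Y X ⇒ Y d X ⇒ Y d b ⇒ Z Y d b ⇒ Z d b d b ⇒ a b b d b d b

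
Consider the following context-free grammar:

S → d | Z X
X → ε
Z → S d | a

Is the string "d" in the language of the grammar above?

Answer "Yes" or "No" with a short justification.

Yes - a valid derivation exists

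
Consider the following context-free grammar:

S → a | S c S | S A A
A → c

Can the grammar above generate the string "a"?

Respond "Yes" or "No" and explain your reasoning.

Yes - a valid derivation exists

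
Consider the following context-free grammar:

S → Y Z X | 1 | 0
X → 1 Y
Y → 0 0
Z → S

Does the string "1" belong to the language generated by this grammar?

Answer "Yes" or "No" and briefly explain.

Yes - a valid derivation exists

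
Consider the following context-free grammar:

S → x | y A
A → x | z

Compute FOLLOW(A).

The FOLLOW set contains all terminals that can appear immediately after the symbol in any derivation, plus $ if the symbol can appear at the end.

We compute FOLLOW(A) using the standard algorithm.
FOLLOW(S) starts with {$}.
FIRST(A) = {x, z}
FIRST(S) = {x, y}
FOLLOW(A) = {$}
FOLLOW(S) = {$}
Therefore, FOLLOW(A) = {$}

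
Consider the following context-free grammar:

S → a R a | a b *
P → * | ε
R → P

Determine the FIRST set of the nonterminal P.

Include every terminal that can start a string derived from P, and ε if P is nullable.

We compute FIRST(P) using the standard algorithm.
FIRST(P) = {*, ε}
FIRST(R) = {*, ε}
FIRST(S) = {a}
Therefore, FIRST(P) = {*, ε}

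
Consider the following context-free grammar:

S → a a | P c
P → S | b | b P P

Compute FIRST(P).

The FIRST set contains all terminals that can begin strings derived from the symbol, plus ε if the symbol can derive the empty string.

We compute FIRST(P) using the standard algorithm.
FIRST(P) = {a, b}
FIRST(S) = {a, b}
Therefore, FIRST(P) = {a, b}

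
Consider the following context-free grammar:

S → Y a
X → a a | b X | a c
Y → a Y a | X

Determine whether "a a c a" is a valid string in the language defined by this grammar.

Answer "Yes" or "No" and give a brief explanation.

No - no valid derivation exists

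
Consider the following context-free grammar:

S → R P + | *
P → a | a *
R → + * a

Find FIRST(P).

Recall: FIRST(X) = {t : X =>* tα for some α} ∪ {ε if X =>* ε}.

We compute FIRST(P) using the standard algorithm.
FIRST(P) = {a}
FIRST(R) = {+}
FIRST(S) = {*, +}
Therefore, FIRST(P) = {a}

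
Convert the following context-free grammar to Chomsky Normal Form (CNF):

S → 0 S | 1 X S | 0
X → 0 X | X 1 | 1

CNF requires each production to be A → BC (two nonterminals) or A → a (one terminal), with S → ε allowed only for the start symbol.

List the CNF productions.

T0 → 0; T1 → 1; S → 0; X → 1; S → T0 S; S → T1 X0; X0 → X S; X → T0 X; X → X T1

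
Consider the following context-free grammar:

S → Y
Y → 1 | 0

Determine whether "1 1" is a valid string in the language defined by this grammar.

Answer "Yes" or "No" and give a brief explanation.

No - no valid derivation exists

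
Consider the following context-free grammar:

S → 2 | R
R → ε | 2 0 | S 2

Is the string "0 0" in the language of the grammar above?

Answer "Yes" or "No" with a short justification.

No - no valid derivation exists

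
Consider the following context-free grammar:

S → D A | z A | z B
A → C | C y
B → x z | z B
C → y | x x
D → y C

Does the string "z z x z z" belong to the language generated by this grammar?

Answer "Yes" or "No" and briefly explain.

No - no valid derivation exists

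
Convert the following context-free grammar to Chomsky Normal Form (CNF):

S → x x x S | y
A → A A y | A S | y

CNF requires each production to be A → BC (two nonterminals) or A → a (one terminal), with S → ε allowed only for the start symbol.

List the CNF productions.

TX → x; S → y; TY → y; A → y; S → TX X0; X0 → TX X1; X1 → TX S; A → A X2; X2 → A TY; A → A S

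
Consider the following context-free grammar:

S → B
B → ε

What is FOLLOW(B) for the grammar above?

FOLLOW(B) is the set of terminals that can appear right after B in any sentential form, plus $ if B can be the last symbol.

We compute FOLLOW(B) using the standard algorithm.
FOLLOW(S) starts with {$}.
FIRST(B) = {ε}
FIRST(S) = {ε}
FOLLOW(B) = {$}
FOLLOW(S) = {$}
Therefore, FOLLOW(B) = {$}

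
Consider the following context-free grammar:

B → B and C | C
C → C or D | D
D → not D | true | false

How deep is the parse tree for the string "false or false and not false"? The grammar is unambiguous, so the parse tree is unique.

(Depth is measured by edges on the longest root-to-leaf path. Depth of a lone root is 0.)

5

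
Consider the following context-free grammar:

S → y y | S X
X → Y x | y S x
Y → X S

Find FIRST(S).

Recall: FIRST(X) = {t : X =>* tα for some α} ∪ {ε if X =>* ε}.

We compute FIRST(S) using the standard algorithm.
FIRST(S) = {y}
FIRST(X) = {y}
FIRST(Y) = {y}
Therefore, FIRST(S) = {y}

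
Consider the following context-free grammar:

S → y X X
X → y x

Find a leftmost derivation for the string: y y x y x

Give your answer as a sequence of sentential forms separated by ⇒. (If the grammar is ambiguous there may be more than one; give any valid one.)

S ⇒ y X X ⇒ y y x X ⇒ y y x y x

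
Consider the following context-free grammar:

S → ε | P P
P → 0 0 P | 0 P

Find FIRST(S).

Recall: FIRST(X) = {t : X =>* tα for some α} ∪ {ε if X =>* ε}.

We compute FIRST(S) using the standard algorithm.
FIRST(P) = {0}
FIRST(S) = {0, ε}
Therefore, FIRST(S) = {0, ε}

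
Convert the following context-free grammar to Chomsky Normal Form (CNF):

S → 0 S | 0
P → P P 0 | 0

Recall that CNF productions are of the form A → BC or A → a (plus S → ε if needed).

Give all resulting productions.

T0 → 0; S → 0; P → 0; S → T0 S; P → P X0; X0 → P T0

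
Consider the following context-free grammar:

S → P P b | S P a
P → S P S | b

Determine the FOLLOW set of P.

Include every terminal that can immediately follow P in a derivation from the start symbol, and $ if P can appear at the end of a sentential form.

We compute FOLLOW(P) using the standard algorithm.
FOLLOW(S) starts with {$}.
FIRST(P) = {b}
FIRST(S) = {b}
FOLLOW(P) = {a, b}
FOLLOW(S) = {$, a, b}
Therefore, FOLLOW(P) = {a, b}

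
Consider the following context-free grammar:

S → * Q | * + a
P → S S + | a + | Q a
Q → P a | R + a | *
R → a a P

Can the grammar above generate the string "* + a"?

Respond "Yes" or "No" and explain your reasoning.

Yes - a valid derivation exists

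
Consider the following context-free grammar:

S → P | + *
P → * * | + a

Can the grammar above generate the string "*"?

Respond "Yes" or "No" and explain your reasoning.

No - no valid derivation exists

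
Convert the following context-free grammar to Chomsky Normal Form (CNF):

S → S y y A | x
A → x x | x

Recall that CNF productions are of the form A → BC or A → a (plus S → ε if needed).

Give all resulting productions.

TY → y; S → x; TX → x; A → x; S → S X0; X0 → TY X1; X1 → TY A; A → TX TX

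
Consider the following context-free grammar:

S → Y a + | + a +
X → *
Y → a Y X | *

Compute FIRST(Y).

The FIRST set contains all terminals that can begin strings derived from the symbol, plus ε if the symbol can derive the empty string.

We compute FIRST(Y) using the standard algorithm.
FIRST(S) = {*, +, a}
FIRST(X) = {*}
FIRST(Y) = {*, a}
Therefore, FIRST(Y) = {*, a}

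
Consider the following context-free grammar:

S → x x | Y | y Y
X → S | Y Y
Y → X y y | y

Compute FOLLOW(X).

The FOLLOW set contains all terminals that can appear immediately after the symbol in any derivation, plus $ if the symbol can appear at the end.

We compute FOLLOW(X) using the standard algorithm.
FOLLOW(S) starts with {$}.
FIRST(S) = {x, y}
FIRST(X) = {x, y}
FIRST(Y) = {x, y}
FOLLOW(S) = {$, y}
FOLLOW(X) = {y}
FOLLOW(Y) = {$, x, y}
Therefore, FOLLOW(X) = {y}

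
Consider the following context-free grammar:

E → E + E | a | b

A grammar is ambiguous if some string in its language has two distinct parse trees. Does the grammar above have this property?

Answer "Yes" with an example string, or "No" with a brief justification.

Yes - the string 'b + b + a + b + a' has two distinct parse trees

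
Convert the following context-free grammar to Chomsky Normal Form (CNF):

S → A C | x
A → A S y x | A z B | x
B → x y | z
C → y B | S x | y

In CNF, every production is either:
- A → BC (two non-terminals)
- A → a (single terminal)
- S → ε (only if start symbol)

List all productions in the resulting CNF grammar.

S → x; TY → y; TX → x; TZ → z; A → x; B → z; C → y; S → A C; A → A X0; X0 → S X1; X1 → TY TX; A → A X2; X2 → TZ B; B → TX TY; C → TY B; C → S TX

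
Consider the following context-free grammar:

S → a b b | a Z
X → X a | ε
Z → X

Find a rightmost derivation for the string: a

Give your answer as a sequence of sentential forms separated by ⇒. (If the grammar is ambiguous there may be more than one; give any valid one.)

S ⇒ a Z ⇒ a X ⇒ a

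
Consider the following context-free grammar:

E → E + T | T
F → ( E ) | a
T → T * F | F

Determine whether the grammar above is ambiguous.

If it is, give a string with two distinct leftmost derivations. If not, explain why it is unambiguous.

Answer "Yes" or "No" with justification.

No - the grammar is unambiguous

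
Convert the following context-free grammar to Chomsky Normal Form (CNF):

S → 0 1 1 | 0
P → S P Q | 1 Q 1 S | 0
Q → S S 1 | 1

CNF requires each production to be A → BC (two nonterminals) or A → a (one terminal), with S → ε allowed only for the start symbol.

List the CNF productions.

T0 → 0; T1 → 1; S → 0; P → 0; Q → 1; S → T0 X0; X0 → T1 T1; P → S X1; X1 → P Q; P → T1 X2; X2 → Q X3; X3 → T1 S; Q → S X4; X4 → S T1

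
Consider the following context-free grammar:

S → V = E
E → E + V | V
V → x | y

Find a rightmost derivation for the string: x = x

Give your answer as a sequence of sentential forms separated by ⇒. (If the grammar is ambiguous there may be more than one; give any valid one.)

S ⇒ V = E ⇒ V = V ⇒ V = x ⇒ x = x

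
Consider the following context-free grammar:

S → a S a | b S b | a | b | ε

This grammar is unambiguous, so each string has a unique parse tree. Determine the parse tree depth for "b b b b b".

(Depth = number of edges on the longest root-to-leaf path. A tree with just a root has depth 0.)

3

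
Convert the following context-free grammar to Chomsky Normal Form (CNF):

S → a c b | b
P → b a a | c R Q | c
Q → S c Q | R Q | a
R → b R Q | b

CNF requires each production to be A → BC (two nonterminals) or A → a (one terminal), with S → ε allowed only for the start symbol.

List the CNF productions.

TA → a; TC → c; TB → b; S → b; P → c; Q → a; R → b; S → TA X0; X0 → TC TB; P → TB X1; X1 → TA TA; P → TC X2; X2 → R Q; Q → S X3; X3 → TC Q; Q → R Q; R → TB X4; X4 → R Q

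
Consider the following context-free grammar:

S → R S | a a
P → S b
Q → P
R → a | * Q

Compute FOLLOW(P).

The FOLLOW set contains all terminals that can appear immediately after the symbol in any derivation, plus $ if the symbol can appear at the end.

We compute FOLLOW(P) using the standard algorithm.
FOLLOW(S) starts with {$}.
FIRST(P) = {*, a}
FIRST(Q) = {*, a}
FIRST(R) = {*, a}
FIRST(S) = {*, a}
FOLLOW(P) = {*, a}
FOLLOW(Q) = {*, a}
FOLLOW(R) = {*, a}
FOLLOW(S) = {$, b}
Therefore, FOLLOW(P) = {*, a}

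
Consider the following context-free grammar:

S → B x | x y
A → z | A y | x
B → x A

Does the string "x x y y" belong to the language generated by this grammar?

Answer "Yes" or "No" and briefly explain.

No - no valid derivation exists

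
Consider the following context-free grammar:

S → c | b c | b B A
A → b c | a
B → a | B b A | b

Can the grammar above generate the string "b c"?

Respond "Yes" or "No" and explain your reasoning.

Yes - a valid derivation exists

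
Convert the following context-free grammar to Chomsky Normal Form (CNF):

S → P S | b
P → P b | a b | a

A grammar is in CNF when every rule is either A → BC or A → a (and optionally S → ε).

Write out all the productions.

S → b; TB → b; TA → a; P → a; S → P S; P → P TB; P → TA TB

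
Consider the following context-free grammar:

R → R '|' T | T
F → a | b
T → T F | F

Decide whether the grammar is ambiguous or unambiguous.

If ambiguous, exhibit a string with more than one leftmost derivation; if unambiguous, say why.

Unambiguous - every string in the language has a unique leftmost derivation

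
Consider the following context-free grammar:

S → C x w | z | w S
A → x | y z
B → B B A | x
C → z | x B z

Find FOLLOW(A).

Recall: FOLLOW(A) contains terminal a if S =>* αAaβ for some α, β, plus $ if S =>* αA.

We compute FOLLOW(A) using the standard algorithm.
FOLLOW(S) starts with {$}.
FIRST(A) = {x, y}
FIRST(B) = {x}
FIRST(C) = {x, z}
FIRST(S) = {w, x, z}
FOLLOW(A) = {x, y, z}
FOLLOW(B) = {x, y, z}
FOLLOW(C) = {x}
FOLLOW(S) = {$}
Therefore, FOLLOW(A) = {x, y, z}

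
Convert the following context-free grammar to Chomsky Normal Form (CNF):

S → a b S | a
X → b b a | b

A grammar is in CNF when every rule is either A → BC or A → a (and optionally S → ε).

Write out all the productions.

TA → a; TB → b; S → a; X → b; S → TA X0; X0 → TB S; X → TB X1; X1 → TB TA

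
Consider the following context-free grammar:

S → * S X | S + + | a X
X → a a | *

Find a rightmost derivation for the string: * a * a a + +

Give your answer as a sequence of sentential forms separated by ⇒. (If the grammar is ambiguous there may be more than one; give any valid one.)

S ⇒ S + + ⇒ * S X + + ⇒ * S a a + + ⇒ * a X a a + + ⇒ * a * a a + +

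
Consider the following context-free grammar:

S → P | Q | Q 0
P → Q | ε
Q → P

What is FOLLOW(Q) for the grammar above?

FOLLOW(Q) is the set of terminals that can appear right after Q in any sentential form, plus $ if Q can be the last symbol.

We compute FOLLOW(Q) using the standard algorithm.
FOLLOW(S) starts with {$}.
FIRST(P) = {ε}
FIRST(Q) = {ε}
FIRST(S) = {0, ε}
FOLLOW(P) = {$, 0}
FOLLOW(Q) = {$, 0}
FOLLOW(S) = {$}
Therefore, FOLLOW(Q) = {$, 0}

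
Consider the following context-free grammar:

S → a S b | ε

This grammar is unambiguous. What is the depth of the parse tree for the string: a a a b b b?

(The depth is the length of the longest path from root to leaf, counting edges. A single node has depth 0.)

4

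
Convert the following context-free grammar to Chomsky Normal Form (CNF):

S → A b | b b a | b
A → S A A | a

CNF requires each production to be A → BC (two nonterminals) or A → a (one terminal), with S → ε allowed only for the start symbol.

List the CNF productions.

TB → b; TA → a; S → b; A → a; S → A TB; S → TB X0; X0 → TB TA; A → S X1; X1 → A A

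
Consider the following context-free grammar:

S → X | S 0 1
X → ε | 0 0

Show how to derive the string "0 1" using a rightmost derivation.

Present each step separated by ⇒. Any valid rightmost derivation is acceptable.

S ⇒ S 0 1 ⇒ X 0 1 ⇒ 0 1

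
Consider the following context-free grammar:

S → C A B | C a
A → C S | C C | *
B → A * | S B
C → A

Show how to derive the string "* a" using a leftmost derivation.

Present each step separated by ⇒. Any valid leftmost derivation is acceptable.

S ⇒ C a ⇒ A a ⇒ * a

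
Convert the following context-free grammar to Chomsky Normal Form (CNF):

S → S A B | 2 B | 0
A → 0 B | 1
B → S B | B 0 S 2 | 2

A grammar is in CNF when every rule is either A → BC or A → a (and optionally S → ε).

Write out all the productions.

T2 → 2; S → 0; T0 → 0; A → 1; B → 2; S → S X0; X0 → A B; S → T2 B; A → T0 B; B → S B; B → B X1; X1 → T0 X2; X2 → S T2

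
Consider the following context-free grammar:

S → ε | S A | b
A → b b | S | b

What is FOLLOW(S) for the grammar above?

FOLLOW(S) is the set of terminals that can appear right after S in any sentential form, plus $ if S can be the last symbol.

We compute FOLLOW(S) using the standard algorithm.
FOLLOW(S) starts with {$}.
FIRST(A) = {b, ε}
FIRST(S) = {b, ε}
FOLLOW(A) = {$, b}
FOLLOW(S) = {$, b}
Therefore, FOLLOW(S) = {$, b}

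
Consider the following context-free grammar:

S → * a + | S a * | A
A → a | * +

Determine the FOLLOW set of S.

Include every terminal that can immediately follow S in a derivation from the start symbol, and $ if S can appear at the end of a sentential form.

We compute FOLLOW(S) using the standard algorithm.
FOLLOW(S) starts with {$}.
FIRST(A) = {*, a}
FIRST(S) = {*, a}
FOLLOW(A) = {$, a}
FOLLOW(S) = {$, a}
Therefore, FOLLOW(S) = {$, a}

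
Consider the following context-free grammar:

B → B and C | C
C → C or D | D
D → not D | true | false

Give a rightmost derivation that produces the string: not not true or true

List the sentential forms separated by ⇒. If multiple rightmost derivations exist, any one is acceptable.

B ⇒ C ⇒ C or D ⇒ C or true ⇒ D or true ⇒ not D or true ⇒ not not D or true ⇒ not not true or true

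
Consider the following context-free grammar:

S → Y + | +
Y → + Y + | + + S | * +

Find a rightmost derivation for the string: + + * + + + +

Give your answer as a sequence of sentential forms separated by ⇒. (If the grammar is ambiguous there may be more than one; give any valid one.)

S ⇒ Y + ⇒ + Y + + ⇒ + + Y + + + ⇒ + + * + + + +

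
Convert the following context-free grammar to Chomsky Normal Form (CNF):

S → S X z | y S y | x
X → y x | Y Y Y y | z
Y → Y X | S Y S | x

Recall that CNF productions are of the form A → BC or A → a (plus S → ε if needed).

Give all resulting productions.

TZ → z; TY → y; S → x; TX → x; X → z; Y → x; S → S X0; X0 → X TZ; S → TY X1; X1 → S TY; X → TY TX; X → Y X2; X2 → Y X3; X3 → Y TY; Y → Y X; Y → S X4; X4 → Y S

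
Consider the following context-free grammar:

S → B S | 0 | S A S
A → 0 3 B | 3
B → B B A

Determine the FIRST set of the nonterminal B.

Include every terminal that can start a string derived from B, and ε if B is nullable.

We compute FIRST(B) using the standard algorithm.
FIRST(A) = {0, 3}
FIRST(B) = {}
FIRST(S) = {0}
Therefore, FIRST(B) = {}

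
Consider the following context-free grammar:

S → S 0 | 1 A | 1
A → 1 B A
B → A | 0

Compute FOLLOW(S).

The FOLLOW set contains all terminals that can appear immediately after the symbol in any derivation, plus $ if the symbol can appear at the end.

We compute FOLLOW(S) using the standard algorithm.
FOLLOW(S) starts with {$}.
FIRST(A) = {1}
FIRST(B) = {0, 1}
FIRST(S) = {1}
FOLLOW(A) = {$, 0, 1}
FOLLOW(B) = {1}
FOLLOW(S) = {$, 0}
Therefore, FOLLOW(S) = {$, 0}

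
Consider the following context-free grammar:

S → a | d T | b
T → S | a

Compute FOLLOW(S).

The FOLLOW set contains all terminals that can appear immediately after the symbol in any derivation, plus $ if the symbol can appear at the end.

We compute FOLLOW(S) using the standard algorithm.
FOLLOW(S) starts with {$}.
FIRST(S) = {a, b, d}
FIRST(T) = {a, b, d}
FOLLOW(S) = {$}
FOLLOW(T) = {$}
Therefore, FOLLOW(S) = {$}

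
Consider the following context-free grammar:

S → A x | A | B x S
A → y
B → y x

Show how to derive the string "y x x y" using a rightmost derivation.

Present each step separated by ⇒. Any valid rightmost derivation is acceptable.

S ⇒ B x S ⇒ B x A ⇒ B x y ⇒ y x x y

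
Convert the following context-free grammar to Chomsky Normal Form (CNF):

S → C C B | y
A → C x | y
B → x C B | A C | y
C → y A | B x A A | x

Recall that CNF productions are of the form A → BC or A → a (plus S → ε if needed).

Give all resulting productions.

S → y; TX → x; A → y; B → y; TY → y; C → x; S → C X0; X0 → C B; A → C TX; B → TX X1; X1 → C B; B → A C; C → TY A; C → B X2; X2 → TX X3; X3 → A A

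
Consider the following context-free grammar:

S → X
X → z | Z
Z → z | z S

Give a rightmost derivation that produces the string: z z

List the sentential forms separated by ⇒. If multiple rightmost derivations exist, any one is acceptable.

S ⇒ X ⇒ Z ⇒ z S ⇒ z X ⇒ z z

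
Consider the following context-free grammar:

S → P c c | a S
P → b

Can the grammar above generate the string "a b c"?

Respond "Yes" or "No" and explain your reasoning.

No - no valid derivation exists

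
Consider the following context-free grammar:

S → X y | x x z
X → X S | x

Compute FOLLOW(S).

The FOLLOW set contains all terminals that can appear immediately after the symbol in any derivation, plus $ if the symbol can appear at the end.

We compute FOLLOW(S) using the standard algorithm.
FOLLOW(S) starts with {$}.
FIRST(S) = {x}
FIRST(X) = {x}
FOLLOW(S) = {$, x, y}
FOLLOW(X) = {x, y}
Therefore, FOLLOW(S) = {$, x, y}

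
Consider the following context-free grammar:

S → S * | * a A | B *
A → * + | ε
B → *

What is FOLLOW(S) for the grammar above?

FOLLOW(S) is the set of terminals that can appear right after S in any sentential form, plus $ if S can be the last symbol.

We compute FOLLOW(S) using the standard algorithm.
FOLLOW(S) starts with {$}.
FIRST(A) = {*, ε}
FIRST(B) = {*}
FIRST(S) = {*}
FOLLOW(A) = {$, *}
FOLLOW(B) = {*}
FOLLOW(S) = {$, *}
Therefore, FOLLOW(S) = {$, *}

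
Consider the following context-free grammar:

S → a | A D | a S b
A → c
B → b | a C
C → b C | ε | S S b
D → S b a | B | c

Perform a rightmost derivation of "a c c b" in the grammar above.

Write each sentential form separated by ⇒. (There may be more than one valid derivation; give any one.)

S ⇒ a S b ⇒ a A D b ⇒ a A c b ⇒ a c c b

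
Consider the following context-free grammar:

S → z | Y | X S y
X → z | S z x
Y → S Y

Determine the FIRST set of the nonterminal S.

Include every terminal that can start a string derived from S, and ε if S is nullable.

We compute FIRST(S) using the standard algorithm.
FIRST(S) = {z}
FIRST(X) = {z}
FIRST(Y) = {z}
Therefore, FIRST(S) = {z}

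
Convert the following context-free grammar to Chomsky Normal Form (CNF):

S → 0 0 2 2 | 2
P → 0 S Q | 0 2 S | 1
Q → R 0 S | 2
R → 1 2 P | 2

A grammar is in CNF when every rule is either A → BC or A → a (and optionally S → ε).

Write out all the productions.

T0 → 0; T2 → 2; S → 2; P → 1; Q → 2; T1 → 1; R → 2; S → T0 X0; X0 → T0 X1; X1 → T2 T2; P → T0 X2; X2 → S Q; P → T0 X3; X3 → T2 S; Q → R X4; X4 → T0 S; R → T1 X5; X5 → T2 P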